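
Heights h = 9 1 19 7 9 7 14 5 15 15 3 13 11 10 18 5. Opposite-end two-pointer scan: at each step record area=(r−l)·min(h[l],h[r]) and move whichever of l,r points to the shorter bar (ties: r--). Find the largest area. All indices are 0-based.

l=0 r=15: min(9,5)*15=75 best=75 *, r--
l=0 r=14: min(9,18)*14=126 best=126 *, l++
l=1 r=14: min(1,18)*13=13 best=126, l++
l=2 r=14: min(19,18)*12=216 best=216 *, r--
l=2 r=13: min(19,10)*11=110 best=216, r--
l=2 r=12: min(19,11)*10=110 best=216, r--
l=2 r=11: min(19,13)*9=117 best=216, r--
l=2 r=10: min(19,3)*8=24 best=216, r--
l=2 r=9: min(19,15)*7=105 best=216, r--
l=2 r=8: min(19,15)*6=90 best=216, r--
l=2 r=7: min(19,5)*5=25 best=216, r--
l=2 r=6: min(19,14)*4=56 best=216, r--
l=2 r=5: min(19,7)*3=21 best=216, r--
l=2 r=4: min(19,9)*2=18 best=216, r--
l=2 r=3: min(19,7)*1=7 best=216, r--

max area = 216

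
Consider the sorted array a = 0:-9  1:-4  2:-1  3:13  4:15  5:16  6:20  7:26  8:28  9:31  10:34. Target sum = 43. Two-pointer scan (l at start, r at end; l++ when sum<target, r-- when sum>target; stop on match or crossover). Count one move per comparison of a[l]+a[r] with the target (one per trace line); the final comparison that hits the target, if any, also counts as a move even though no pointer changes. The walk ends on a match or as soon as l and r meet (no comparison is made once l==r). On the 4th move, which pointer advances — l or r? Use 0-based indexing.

[0,10] -9+34=25 <43 → l++
[1,10] -4+34=30 <43 → l++
[2,10] -1+34=33 <43 → l++
[3,10] 13+34=47 >43 → r--

r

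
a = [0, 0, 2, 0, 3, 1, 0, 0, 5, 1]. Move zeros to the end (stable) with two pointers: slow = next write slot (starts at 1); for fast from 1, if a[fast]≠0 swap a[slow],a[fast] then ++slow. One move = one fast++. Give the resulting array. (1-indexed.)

slow=1 fast=1: a[fast]=0, fast++
slow=1 fast=2: a[fast]=0, fast++
slow=1 fast=3: a[fast]=2≠0 swap→a[1]=2, slow++,fast++
slow=2 fast=4: a[fast]=0, fast++
slow=2 fast=5: a[fast]=3≠0 swap→a[2]=3, slow++,fast++
slow=3 fast=6: a[fast]=1≠0 swap→a[3]=1, slow++,fast++
slow=4 fast=7: a[fast]=0, fast++
slow=4 fast=8: a[fast]=0, fast++
slow=4 fast=9: a[fast]=5≠0 swap→a[4]=5, slow++,fast++
slow=5 fast=10: a[fast]=1≠0 swap→a[5]=1, slow++,fast++

[2, 3, 1, 5, 1, 0, 0, 0, 0, 0]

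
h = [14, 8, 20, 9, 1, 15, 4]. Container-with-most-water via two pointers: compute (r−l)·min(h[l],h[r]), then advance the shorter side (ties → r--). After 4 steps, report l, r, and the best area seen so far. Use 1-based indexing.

l=1 r=7: min(14,4)*6=24 best=24 *, r--
l=1 r=6: min(14,15)*5=70 best=70 *, l++
l=2 r=6: min(8,15)*4=32 best=70, l++
l=3 r=6: min(20,15)*3=45 best=70, r--

l=3, r=5, best area=70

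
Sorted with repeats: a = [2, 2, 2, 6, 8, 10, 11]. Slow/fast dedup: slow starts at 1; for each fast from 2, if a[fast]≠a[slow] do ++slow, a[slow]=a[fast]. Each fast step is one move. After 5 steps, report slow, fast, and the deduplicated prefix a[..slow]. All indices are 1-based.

slow=4, fast=7, prefix=[2, 6, 8, 10]

(s=1,f=2) a[fast]=2=a[slow] dup → fast++
(s=1,f=3) a[fast]=2=a[slow] dup → fast++
(s=1,f=4) a[fast]=6≠a[slow]=2 write a[2]=6 → slow++,fast++
(s=2,f=5) a[fast]=8≠a[slow]=6 write a[3]=8 → slow++,fast++
(s=3,f=6) a[fast]=10≠a[slow]=8 write a[4]=10 → slow++,fast++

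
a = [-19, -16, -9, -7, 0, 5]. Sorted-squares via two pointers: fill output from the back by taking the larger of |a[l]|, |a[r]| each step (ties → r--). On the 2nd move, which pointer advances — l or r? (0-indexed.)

l

l=0 r=5: |-19|>|5| out[5]=361, l++
l=1 r=5: |-16|>|5| out[4]=256, l++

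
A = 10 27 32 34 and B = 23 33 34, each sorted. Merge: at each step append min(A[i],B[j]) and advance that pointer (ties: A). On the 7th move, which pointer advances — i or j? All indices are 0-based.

i=0 j=0: A[i]=10<=B[j]=23 take 10, i++
i=1 j=0: A[i]=27>B[j]=23 take 23, j++
i=1 j=1: A[i]=27<=B[j]=33 take 27, i++
i=2 j=1: A[i]=32<=B[j]=33 take 32, i++
i=3 j=1: A[i]=34>B[j]=33 take 33, j++
i=3 j=2: A[i]=34<=B[j]=34 take 34, i++
i=4 j=2: A done, take B[j]=34, j++

j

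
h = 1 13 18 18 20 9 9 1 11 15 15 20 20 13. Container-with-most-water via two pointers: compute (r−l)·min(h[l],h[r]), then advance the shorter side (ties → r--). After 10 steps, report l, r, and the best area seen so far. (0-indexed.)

l=4, r=7, best area=180

[0,13] min(1,13)*13=13 best=13 * → l++
[1,13] min(13,13)*12=156 best=156 * → r--
[1,12] min(13,20)*11=143 best=156 → l++
[2,12] min(18,20)*10=180 best=180 * → l++
[3,12] min(18,20)*9=162 best=180 → l++
[4,12] min(20,20)*8=160 best=180 → r--
[4,11] min(20,20)*7=140 best=180 → r--
[4,10] min(20,15)*6=90 best=180 → r--
[4,9] min(20,15)*5=75 best=180 → r--
[4,8] min(20,11)*4=44 best=180 → r--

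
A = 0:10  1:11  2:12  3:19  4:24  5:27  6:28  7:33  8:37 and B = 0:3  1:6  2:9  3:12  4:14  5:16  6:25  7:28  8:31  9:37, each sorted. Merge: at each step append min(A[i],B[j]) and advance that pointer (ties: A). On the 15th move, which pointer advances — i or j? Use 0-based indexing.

j

[i=0,j=0] A[i]=10>B[j]=3 take 3 → j++
[i=0,j=1] A[i]=10>B[j]=6 take 6 → j++
[i=0,j=2] A[i]=10>B[j]=9 take 9 → j++
[i=0,j=3] A[i]=10<=B[j]=12 take 10 → i++
[i=1,j=3] A[i]=11<=B[j]=12 take 11 → i++
[i=2,j=3] A[i]=12<=B[j]=12 take 12 → i++
[i=3,j=3] A[i]=19>B[j]=12 take 12 → j++
[i=3,j=4] A[i]=19>B[j]=14 take 14 → j++
[i=3,j=5] A[i]=19>B[j]=16 take 16 → j++
[i=3,j=6] A[i]=19<=B[j]=25 take 19 → i++
[i=4,j=6] A[i]=24<=B[j]=25 take 24 → i++
[i=5,j=6] A[i]=27>B[j]=25 take 25 → j++
[i=5,j=7] A[i]=27<=B[j]=28 take 27 → i++
[i=6,j=7] A[i]=28<=B[j]=28 take 28 → i++
[i=7,j=7] A[i]=33>B[j]=28 take 28 → j++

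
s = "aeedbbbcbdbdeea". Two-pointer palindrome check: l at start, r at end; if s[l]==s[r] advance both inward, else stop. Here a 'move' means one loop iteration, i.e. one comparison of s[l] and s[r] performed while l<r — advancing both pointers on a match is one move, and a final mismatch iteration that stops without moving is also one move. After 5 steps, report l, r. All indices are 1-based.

l=6, r=10

[1,15] 'a'=='a' → l++,r--
[2,14] 'e'=='e' → l++,r--
[3,13] 'e'=='e' → l++,r--
[4,12] 'd'=='d' → l++,r--
[5,11] 'b'=='b' → l++,r--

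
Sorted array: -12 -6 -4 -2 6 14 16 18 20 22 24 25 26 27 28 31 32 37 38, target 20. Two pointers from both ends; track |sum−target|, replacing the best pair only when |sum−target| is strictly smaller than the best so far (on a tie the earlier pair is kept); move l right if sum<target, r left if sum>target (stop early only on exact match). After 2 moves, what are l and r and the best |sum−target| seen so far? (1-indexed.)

l=1 r=19: -12+38=26 d=6 *, r--
l=1 r=18: -12+37=25 d=5 *, r--

l=1, r=17, best |Δ|=5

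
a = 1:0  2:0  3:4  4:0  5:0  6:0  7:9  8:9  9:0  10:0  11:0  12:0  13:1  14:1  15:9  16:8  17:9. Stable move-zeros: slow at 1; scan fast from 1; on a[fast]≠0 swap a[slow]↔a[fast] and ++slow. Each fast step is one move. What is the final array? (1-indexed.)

[4, 9, 9, 1, 1, 9, 8, 9, 0, 0, 0, 0, 0, 0, 0, 0, 0]

(s=1,f=1) a[fast]=0 → fast++
(s=1,f=2) a[fast]=0 → fast++
(s=1,f=3) a[fast]=4≠0 swap→a[1]=4 → slow++,fast++
(s=2,f=4) a[fast]=0 → fast++
(s=2,f=5) a[fast]=0 → fast++
(s=2,f=6) a[fast]=0 → fast++
(s=2,f=7) a[fast]=9≠0 swap→a[2]=9 → slow++,fast++
(s=3,f=8) a[fast]=9≠0 swap→a[3]=9 → slow++,fast++
(s=4,f=9) a[fast]=0 → fast++
(s=4,f=10) a[fast]=0 → fast++
(s=4,f=11) a[fast]=0 → fast++
(s=4,f=12) a[fast]=0 → fast++
(s=4,f=13) a[fast]=1≠0 swap→a[4]=1 → slow++,fast++
(s=5,f=14) a[fast]=1≠0 swap→a[5]=1 → slow++,fast++
(s=6,f=15) a[fast]=9≠0 swap→a[6]=9 → slow++,fast++
(s=7,f=16) a[fast]=8≠0 swap→a[7]=8 → slow++,fast++
(s=8,f=17) a[fast]=9≠0 swap→a[8]=9 → slow++,fast++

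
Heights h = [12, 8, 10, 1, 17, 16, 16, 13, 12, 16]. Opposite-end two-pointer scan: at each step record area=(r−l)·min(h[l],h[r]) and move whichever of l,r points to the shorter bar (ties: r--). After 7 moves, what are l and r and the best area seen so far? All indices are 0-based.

l=4, r=6, best area=108

l=0 r=9: min(12,16)*9=108 best=108 *, l++
l=1 r=9: min(8,16)*8=64 best=108, l++
l=2 r=9: min(10,16)*7=70 best=108, l++
l=3 r=9: min(1,16)*6=6 best=108, l++
l=4 r=9: min(17,16)*5=80 best=108, r--
l=4 r=8: min(17,12)*4=48 best=108, r--
l=4 r=7: min(17,13)*3=39 best=108, r--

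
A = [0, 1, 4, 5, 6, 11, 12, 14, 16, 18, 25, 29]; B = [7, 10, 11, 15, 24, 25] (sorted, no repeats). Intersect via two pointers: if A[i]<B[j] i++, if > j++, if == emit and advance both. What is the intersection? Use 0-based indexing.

intersection = [11, 25]

[i=0,j=0] 0<7 → i++
[i=1,j=0] 1<7 → i++
[i=2,j=0] 4<7 → i++
[i=3,j=0] 5<7 → i++
[i=4,j=0] 6<7 → i++
[i=5,j=0] 11>7 → j++
[i=5,j=1] 11>10 → j++
[i=5,j=2] 11==11 emit → i++,j++
[i=6,j=3] 12<15 → i++
[i=7,j=3] 14<15 → i++
[i=8,j=3] 16>15 → j++
[i=8,j=4] 16<24 → i++
[i=9,j=4] 18<24 → i++
[i=10,j=4] 25>24 → j++
[i=10,j=5] 25==25 emit → i++,j++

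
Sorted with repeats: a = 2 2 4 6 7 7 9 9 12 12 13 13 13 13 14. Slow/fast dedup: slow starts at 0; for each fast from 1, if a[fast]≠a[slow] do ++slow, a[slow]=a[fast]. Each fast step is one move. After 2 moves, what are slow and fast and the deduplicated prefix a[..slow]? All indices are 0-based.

slow=1, fast=3, prefix=[2, 4]

(s=0,f=1) a[fast]=2=a[slow] dup → fast++
(s=0,f=2) a[fast]=4≠a[slow]=2 write a[1]=4 → slow++,fast++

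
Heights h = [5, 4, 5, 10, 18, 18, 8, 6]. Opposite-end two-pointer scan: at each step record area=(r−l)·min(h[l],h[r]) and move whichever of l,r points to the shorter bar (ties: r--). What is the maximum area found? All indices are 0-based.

max area = 35

l=0 r=7: min(5,6)*7=35 best=35 *, l++
l=1 r=7: min(4,6)*6=24 best=35, l++
l=2 r=7: min(5,6)*5=25 best=35, l++
l=3 r=7: min(10,6)*4=24 best=35, r--
l=3 r=6: min(10,8)*3=24 best=35, r--
l=3 r=5: min(10,18)*2=20 best=35, l++
l=4 r=5: min(18,18)*1=18 best=35, r--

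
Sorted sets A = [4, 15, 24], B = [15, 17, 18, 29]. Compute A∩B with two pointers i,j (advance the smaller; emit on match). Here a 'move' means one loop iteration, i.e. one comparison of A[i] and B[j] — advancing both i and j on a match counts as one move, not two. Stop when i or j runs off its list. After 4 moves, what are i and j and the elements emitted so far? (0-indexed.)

i=2, j=3, emitted=[15]

[i=0,j=0] 4<15 → i++
[i=1,j=0] 15==15 emit → i++,j++
[i=2,j=1] 24>17 → j++
[i=2,j=2] 24>18 → j++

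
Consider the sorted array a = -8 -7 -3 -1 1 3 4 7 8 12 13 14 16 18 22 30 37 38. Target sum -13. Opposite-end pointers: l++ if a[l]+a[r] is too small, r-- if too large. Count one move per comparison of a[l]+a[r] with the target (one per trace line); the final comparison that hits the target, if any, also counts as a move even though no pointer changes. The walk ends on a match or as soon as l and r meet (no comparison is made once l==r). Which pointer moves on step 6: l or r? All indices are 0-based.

r

l=0 r=17: -8+38=30 >-13, r--
l=0 r=16: -8+37=29 >-13, r--
l=0 r=15: -8+30=22 >-13, r--
l=0 r=14: -8+22=14 >-13, r--
l=0 r=13: -8+18=10 >-13, r--
l=0 r=12: -8+16=8 >-13, r--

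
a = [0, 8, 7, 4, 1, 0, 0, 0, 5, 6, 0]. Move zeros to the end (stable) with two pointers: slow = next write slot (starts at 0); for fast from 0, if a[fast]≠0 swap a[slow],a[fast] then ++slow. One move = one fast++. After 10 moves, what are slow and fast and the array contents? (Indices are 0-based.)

slow=6, fast=10, a=[8, 7, 4, 1, 5, 6, 0, 0, 0, 0, 0]

slow=0 fast=0: a[fast]=0, fast++
slow=0 fast=1: a[fast]=8≠0 swap→a[0]=8, slow++,fast++
slow=1 fast=2: a[fast]=7≠0 swap→a[1]=7, slow++,fast++
slow=2 fast=3: a[fast]=4≠0 swap→a[2]=4, slow++,fast++
slow=3 fast=4: a[fast]=1≠0 swap→a[3]=1, slow++,fast++
slow=4 fast=5: a[fast]=0, fast++
slow=4 fast=6: a[fast]=0, fast++
slow=4 fast=7: a[fast]=0, fast++
slow=4 fast=8: a[fast]=5≠0 swap→a[4]=5, slow++,fast++
slow=5 fast=9: a[fast]=6≠0 swap→a[5]=6, slow++,fast++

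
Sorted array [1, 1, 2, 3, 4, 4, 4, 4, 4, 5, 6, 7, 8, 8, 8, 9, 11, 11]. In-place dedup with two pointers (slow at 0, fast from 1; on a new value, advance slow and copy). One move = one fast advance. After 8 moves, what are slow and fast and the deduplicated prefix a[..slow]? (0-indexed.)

slow=0 fast=1: a[fast]=1=a[slow] dup, fast++
slow=0 fast=2: a[fast]=2≠a[slow]=1 write a[1]=2, slow++,fast++
slow=1 fast=3: a[fast]=3≠a[slow]=2 write a[2]=3, slow++,fast++
slow=2 fast=4: a[fast]=4≠a[slow]=3 write a[3]=4, slow++,fast++
slow=3 fast=5: a[fast]=4=a[slow] dup, fast++
slow=3 fast=6: a[fast]=4=a[slow] dup, fast++
slow=3 fast=7: a[fast]=4=a[slow] dup, fast++
slow=3 fast=8: a[fast]=4=a[slow] dup, fast++

slow=3, fast=9, prefix=[1, 2, 3, 4]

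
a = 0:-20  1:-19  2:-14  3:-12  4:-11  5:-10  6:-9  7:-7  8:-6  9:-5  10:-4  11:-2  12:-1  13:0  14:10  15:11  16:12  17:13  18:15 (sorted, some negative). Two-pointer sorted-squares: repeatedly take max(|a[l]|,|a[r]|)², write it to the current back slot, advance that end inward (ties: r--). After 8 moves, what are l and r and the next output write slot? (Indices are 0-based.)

l=0 r=18: |-20|>|15| out[18]=400, l++
l=1 r=18: |-19|>|15| out[17]=361, l++
l=2 r=18: |-14|<=|15| out[16]=225, r--
l=2 r=17: |-14|>|13| out[15]=196, l++
l=3 r=17: |-12|<=|13| out[14]=169, r--
l=3 r=16: |-12|<=|12| out[13]=144, r--
l=3 r=15: |-12|>|11| out[12]=144, l++
l=4 r=15: |-11|<=|11| out[11]=121, r--

l=4, r=14, next write slot=10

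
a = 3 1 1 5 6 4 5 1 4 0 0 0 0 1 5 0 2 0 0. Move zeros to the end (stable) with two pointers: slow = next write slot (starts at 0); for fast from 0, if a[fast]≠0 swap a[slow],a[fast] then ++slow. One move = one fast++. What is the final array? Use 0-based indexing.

slow=0 fast=0: a[fast]=3≠0 swap→a[0]=3, slow++,fast++
slow=1 fast=1: a[fast]=1≠0 swap→a[1]=1, slow++,fast++
slow=2 fast=2: a[fast]=1≠0 swap→a[2]=1, slow++,fast++
slow=3 fast=3: a[fast]=5≠0 swap→a[3]=5, slow++,fast++
slow=4 fast=4: a[fast]=6≠0 swap→a[4]=6, slow++,fast++
slow=5 fast=5: a[fast]=4≠0 swap→a[5]=4, slow++,fast++
slow=6 fast=6: a[fast]=5≠0 swap→a[6]=5, slow++,fast++
slow=7 fast=7: a[fast]=1≠0 swap→a[7]=1, slow++,fast++
slow=8 fast=8: a[fast]=4≠0 swap→a[8]=4, slow++,fast++
slow=9 fast=9: a[fast]=0, fast++
slow=9 fast=10: a[fast]=0, fast++
slow=9 fast=11: a[fast]=0, fast++
slow=9 fast=12: a[fast]=0, fast++
slow=9 fast=13: a[fast]=1≠0 swap→a[9]=1, slow++,fast++
slow=10 fast=14: a[fast]=5≠0 swap→a[10]=5, slow++,fast++
slow=11 fast=15: a[fast]=0, fast++
slow=11 fast=16: a[fast]=2≠0 swap→a[11]=2, slow++,fast++
slow=12 fast=17: a[fast]=0, fast++
slow=12 fast=18: a[fast]=0, fast++

[3, 1, 1, 5, 6, 4, 5, 1, 4, 1, 5, 2, 0, 0, 0, 0, 0, 0, 0]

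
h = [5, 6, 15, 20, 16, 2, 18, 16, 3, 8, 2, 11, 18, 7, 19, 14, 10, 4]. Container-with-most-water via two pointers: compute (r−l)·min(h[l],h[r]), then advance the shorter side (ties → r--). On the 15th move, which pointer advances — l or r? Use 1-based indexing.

l=1 r=18: min(5,4)*17=68 best=68 *, r--
l=1 r=17: min(5,10)*16=80 best=80 *, l++
l=2 r=17: min(6,10)*15=90 best=90 *, l++
l=3 r=17: min(15,10)*14=140 best=140 *, r--
l=3 r=16: min(15,14)*13=182 best=182 *, r--
l=3 r=15: min(15,19)*12=180 best=182, l++
l=4 r=15: min(20,19)*11=209 best=209 *, r--
l=4 r=14: min(20,7)*10=70 best=209, r--
l=4 r=13: min(20,18)*9=162 best=209, r--
l=4 r=12: min(20,11)*8=88 best=209, r--
l=4 r=11: min(20,2)*7=14 best=209, r--
l=4 r=10: min(20,8)*6=48 best=209, r--
l=4 r=9: min(20,3)*5=15 best=209, r--
l=4 r=8: min(20,16)*4=64 best=209, r--
l=4 r=7: min(20,18)*3=54 best=209, r--

r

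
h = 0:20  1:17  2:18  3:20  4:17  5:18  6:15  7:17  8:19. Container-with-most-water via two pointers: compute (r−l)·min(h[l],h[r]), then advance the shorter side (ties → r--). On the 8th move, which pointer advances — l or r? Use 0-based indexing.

r

l=0 r=8: min(20,19)*8=152 best=152 *, r--
l=0 r=7: min(20,17)*7=119 best=152, r--
l=0 r=6: min(20,15)*6=90 best=152, r--
l=0 r=5: min(20,18)*5=90 best=152, r--
l=0 r=4: min(20,17)*4=68 best=152, r--
l=0 r=3: min(20,20)*3=60 best=152, r--
l=0 r=2: min(20,18)*2=36 best=152, r--
l=0 r=1: min(20,17)*1=17 best=152, r--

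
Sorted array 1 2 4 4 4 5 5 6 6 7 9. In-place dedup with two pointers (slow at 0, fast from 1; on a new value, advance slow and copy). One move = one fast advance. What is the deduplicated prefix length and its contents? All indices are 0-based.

(s=0,f=1) a[fast]=2≠a[slow]=1 write a[1]=2 → slow++,fast++
(s=1,f=2) a[fast]=4≠a[slow]=2 write a[2]=4 → slow++,fast++
(s=2,f=3) a[fast]=4=a[slow] dup → fast++
(s=2,f=4) a[fast]=4=a[slow] dup → fast++
(s=2,f=5) a[fast]=5≠a[slow]=4 write a[3]=5 → slow++,fast++
(s=3,f=6) a[fast]=5=a[slow] dup → fast++
(s=3,f=7) a[fast]=6≠a[slow]=5 write a[4]=6 → slow++,fast++
(s=4,f=8) a[fast]=6=a[slow] dup → fast++
(s=4,f=9) a[fast]=7≠a[slow]=6 write a[5]=7 → slow++,fast++
(s=5,f=10) a[fast]=9≠a[slow]=7 write a[6]=9 → slow++,fast++

length 7; prefix = [1, 2, 4, 5, 6, 7, 9]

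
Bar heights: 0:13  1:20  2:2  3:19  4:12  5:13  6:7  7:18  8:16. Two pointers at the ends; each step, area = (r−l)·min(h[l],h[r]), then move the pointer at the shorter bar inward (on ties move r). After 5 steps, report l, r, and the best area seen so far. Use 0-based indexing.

[0,8] min(13,16)*8=104 best=104 * → l++
[1,8] min(20,16)*7=112 best=112 * → r--
[1,7] min(20,18)*6=108 best=112 → r--
[1,6] min(20,7)*5=35 best=112 → r--
[1,5] min(20,13)*4=52 best=112 → r--

l=1, r=4, best area=112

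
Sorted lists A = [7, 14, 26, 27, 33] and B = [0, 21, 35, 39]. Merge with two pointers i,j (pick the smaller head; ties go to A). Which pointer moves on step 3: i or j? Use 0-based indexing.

i

i=0 j=0: A[i]=7>B[j]=0 take 0, j++
i=0 j=1: A[i]=7<=B[j]=21 take 7, i++
i=1 j=1: A[i]=14<=B[j]=21 take 14, i++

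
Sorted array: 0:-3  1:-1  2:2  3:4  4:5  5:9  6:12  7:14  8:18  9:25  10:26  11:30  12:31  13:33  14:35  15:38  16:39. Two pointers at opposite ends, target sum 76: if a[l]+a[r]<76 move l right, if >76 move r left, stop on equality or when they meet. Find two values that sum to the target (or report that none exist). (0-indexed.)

no pair

[0,16] -3+39=36 <76 → l++
[1,16] -1+39=38 <76 → l++
[2,16] 2+39=41 <76 → l++
[3,16] 4+39=43 <76 → l++
[4,16] 5+39=44 <76 → l++
[5,16] 9+39=48 <76 → l++
[6,16] 12+39=51 <76 → l++
[7,16] 14+39=53 <76 → l++
[8,16] 18+39=57 <76 → l++
[9,16] 25+39=64 <76 → l++
[10,16] 26+39=65 <76 → l++
[11,16] 30+39=69 <76 → l++
[12,16] 31+39=70 <76 → l++
[13,16] 33+39=72 <76 → l++
[14,16] 35+39=74 <76 → l++
[15,16] 38+39=77 >76 → r--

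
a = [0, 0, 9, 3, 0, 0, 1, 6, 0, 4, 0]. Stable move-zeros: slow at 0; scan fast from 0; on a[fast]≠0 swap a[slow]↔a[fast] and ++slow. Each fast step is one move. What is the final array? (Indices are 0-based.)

[9, 3, 1, 6, 4, 0, 0, 0, 0, 0, 0]

(s=0,f=0) a[fast]=0 → fast++
(s=0,f=1) a[fast]=0 → fast++
(s=0,f=2) a[fast]=9≠0 swap→a[0]=9 → slow++,fast++
(s=1,f=3) a[fast]=3≠0 swap→a[1]=3 → slow++,fast++
(s=2,f=4) a[fast]=0 → fast++
(s=2,f=5) a[fast]=0 → fast++
(s=2,f=6) a[fast]=1≠0 swap→a[2]=1 → slow++,fast++
(s=3,f=7) a[fast]=6≠0 swap→a[3]=6 → slow++,fast++
(s=4,f=8) a[fast]=0 → fast++
(s=4,f=9) a[fast]=4≠0 swap→a[4]=4 → slow++,fast++
(s=5,f=10) a[fast]=0 → fast++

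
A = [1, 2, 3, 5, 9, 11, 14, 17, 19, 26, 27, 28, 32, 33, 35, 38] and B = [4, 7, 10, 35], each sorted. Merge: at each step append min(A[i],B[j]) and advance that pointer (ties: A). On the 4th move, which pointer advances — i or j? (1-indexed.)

i=1 j=1: A[i]=1<=B[j]=4 take 1, i++
i=2 j=1: A[i]=2<=B[j]=4 take 2, i++
i=3 j=1: A[i]=3<=B[j]=4 take 3, i++
i=4 j=1: A[i]=5>B[j]=4 take 4, j++

j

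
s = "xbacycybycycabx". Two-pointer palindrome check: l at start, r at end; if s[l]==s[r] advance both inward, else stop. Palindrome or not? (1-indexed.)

palindrome

l=1 r=15: 'x'=='x', l++,r--
l=2 r=14: 'b'=='b', l++,r--
l=3 r=13: 'a'=='a', l++,r--
l=4 r=12: 'c'=='c', l++,r--
l=5 r=11: 'y'=='y', l++,r--
l=6 r=10: 'c'=='c', l++,r--
l=7 r=9: 'y'=='y', l++,r--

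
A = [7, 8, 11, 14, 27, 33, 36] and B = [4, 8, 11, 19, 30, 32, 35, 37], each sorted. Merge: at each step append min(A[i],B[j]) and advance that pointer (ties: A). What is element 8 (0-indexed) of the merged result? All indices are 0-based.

[i=0,j=0] A[i]=7>B[j]=4 take 4 → j++
[i=0,j=1] A[i]=7<=B[j]=8 take 7 → i++
[i=1,j=1] A[i]=8<=B[j]=8 take 8 → i++
[i=2,j=1] A[i]=11>B[j]=8 take 8 → j++
[i=2,j=2] A[i]=11<=B[j]=11 take 11 → i++
[i=3,j=2] A[i]=14>B[j]=11 take 11 → j++
[i=3,j=3] A[i]=14<=B[j]=19 take 14 → i++
[i=4,j=3] A[i]=27>B[j]=19 take 19 → j++
[i=4,j=4] A[i]=27<=B[j]=30 take 27 → i++
[i=5,j=4] A[i]=33>B[j]=30 take 30 → j++
[i=5,j=5] A[i]=33>B[j]=32 take 32 → j++
[i=5,j=6] A[i]=33<=B[j]=35 take 33 → i++
[i=6,j=6] A[i]=36>B[j]=35 take 35 → j++
[i=6,j=7] A[i]=36<=B[j]=37 take 36 → i++
[i=7,j=7] A done, take B[j]=37 → j++

merged[8] = 27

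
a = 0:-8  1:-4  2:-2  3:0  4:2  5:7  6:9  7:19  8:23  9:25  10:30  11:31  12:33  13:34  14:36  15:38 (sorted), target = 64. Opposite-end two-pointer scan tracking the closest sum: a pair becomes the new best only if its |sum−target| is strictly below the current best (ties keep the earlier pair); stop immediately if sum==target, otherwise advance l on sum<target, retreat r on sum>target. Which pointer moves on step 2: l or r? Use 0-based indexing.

l=0 r=15: -8+38=30 d=34 *, l++
l=1 r=15: -4+38=34 d=30 *, l++

l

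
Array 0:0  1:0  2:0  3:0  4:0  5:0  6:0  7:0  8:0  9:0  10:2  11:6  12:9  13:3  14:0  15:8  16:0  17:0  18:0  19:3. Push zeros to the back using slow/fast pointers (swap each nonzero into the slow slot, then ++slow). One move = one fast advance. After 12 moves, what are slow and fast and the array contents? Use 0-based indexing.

slow=0 fast=0: a[fast]=0, fast++
slow=0 fast=1: a[fast]=0, fast++
slow=0 fast=2: a[fast]=0, fast++
slow=0 fast=3: a[fast]=0, fast++
slow=0 fast=4: a[fast]=0, fast++
slow=0 fast=5: a[fast]=0, fast++
slow=0 fast=6: a[fast]=0, fast++
slow=0 fast=7: a[fast]=0, fast++
slow=0 fast=8: a[fast]=0, fast++
slow=0 fast=9: a[fast]=0, fast++
slow=0 fast=10: a[fast]=2≠0 swap→a[0]=2, slow++,fast++
slow=1 fast=11: a[fast]=6≠0 swap→a[1]=6, slow++,fast++

slow=2, fast=12, a=[2, 6, 0, 0, 0, 0, 0, 0, 0, 0, 0, 0, 9, 3, 0, 8, 0, 0, 0, 3]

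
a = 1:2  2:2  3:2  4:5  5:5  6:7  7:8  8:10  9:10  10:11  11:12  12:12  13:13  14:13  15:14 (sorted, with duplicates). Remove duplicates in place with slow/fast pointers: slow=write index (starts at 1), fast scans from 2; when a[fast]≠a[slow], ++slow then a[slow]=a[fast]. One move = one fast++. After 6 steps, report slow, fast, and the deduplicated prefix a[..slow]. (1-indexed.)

slow=4, fast=8, prefix=[2, 5, 7, 8]

slow=1 fast=2: a[fast]=2=a[slow] dup, fast++
slow=1 fast=3: a[fast]=2=a[slow] dup, fast++
slow=1 fast=4: a[fast]=5≠a[slow]=2 write a[2]=5, slow++,fast++
slow=2 fast=5: a[fast]=5=a[slow] dup, fast++
slow=2 fast=6: a[fast]=7≠a[slow]=5 write a[3]=7, slow++,fast++
slow=3 fast=7: a[fast]=8≠a[slow]=7 write a[4]=8, slow++,fast++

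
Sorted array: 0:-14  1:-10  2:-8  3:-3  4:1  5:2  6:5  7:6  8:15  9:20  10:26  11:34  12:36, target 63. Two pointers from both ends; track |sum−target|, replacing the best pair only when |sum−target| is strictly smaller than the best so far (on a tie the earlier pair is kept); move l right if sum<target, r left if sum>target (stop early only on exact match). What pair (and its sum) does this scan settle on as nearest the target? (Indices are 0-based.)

pair (26, 36) with sum 62 (|Δ|=1)

[0,12] -14+36=22 d=41 * → l++
[1,12] -10+36=26 d=37 * → l++
[2,12] -8+36=28 d=35 * → l++
[3,12] -3+36=33 d=30 * → l++
[4,12] 1+36=37 d=26 * → l++
[5,12] 2+36=38 d=25 * → l++
[6,12] 5+36=41 d=22 * → l++
[7,12] 6+36=42 d=21 * → l++
[8,12] 15+36=51 d=12 * → l++
[9,12] 20+36=56 d=7 * → l++
[10,12] 26+36=62 d=1 * → l++
[11,12] 34+36=70 d=7 → r--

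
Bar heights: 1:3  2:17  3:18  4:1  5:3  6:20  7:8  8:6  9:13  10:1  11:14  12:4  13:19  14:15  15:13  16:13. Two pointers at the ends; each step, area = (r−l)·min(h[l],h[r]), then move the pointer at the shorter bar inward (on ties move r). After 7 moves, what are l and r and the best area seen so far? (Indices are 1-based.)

[1,16] min(3,13)*15=45 best=45 * → l++
[2,16] min(17,13)*14=182 best=182 * → r--
[2,15] min(17,13)*13=169 best=182 → r--
[2,14] min(17,15)*12=180 best=182 → r--
[2,13] min(17,19)*11=187 best=187 * → l++
[3,13] min(18,19)*10=180 best=187 → l++
[4,13] min(1,19)*9=9 best=187 → l++

l=5, r=13, best area=187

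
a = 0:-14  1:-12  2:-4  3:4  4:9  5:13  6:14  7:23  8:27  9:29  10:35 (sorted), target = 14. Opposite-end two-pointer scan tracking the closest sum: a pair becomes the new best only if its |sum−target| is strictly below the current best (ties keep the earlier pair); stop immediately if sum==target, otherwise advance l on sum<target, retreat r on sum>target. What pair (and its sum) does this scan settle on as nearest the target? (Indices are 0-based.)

l=0 r=10: -14+35=21 d=7 *, r--
l=0 r=9: -14+29=15 d=1 *, r--
l=0 r=8: -14+27=13 d=1, l++
l=1 r=8: -12+27=15 d=1, r--
l=1 r=7: -12+23=11 d=3, l++
l=2 r=7: -4+23=19 d=5, r--
l=2 r=6: -4+14=10 d=4, l++
l=3 r=6: 4+14=18 d=4, r--
l=3 r=5: 4+13=17 d=3, r--
l=3 r=4: 4+9=13 d=1, l++

pair (-14, 29) with sum 15 (|Δ|=1)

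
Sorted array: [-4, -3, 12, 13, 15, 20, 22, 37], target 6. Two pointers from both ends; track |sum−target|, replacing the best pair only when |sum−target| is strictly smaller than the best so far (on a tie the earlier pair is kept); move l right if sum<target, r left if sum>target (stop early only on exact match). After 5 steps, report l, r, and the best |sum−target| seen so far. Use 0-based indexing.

l=0 r=7: -4+37=33 d=27 *, r--
l=0 r=6: -4+22=18 d=12 *, r--
l=0 r=5: -4+20=16 d=10 *, r--
l=0 r=4: -4+15=11 d=5 *, r--
l=0 r=3: -4+13=9 d=3 *, r--

l=0, r=2, best |Δ|=3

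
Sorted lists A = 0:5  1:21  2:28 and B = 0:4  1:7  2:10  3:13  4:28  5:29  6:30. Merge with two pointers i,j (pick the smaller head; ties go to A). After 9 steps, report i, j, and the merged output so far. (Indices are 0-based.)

[i=0,j=0] A[i]=5>B[j]=4 take 4 → j++
[i=0,j=1] A[i]=5<=B[j]=7 take 5 → i++
[i=1,j=1] A[i]=21>B[j]=7 take 7 → j++
[i=1,j=2] A[i]=21>B[j]=10 take 10 → j++
[i=1,j=3] A[i]=21>B[j]=13 take 13 → j++
[i=1,j=4] A[i]=21<=B[j]=28 take 21 → i++
[i=2,j=4] A[i]=28<=B[j]=28 take 28 → i++
[i=3,j=4] A done, take B[j]=28 → j++
[i=3,j=5] A done, take B[j]=29 → j++

i=3, j=6, merged so far=[4, 5, 7, 10, 13, 21, 28, 28, 29]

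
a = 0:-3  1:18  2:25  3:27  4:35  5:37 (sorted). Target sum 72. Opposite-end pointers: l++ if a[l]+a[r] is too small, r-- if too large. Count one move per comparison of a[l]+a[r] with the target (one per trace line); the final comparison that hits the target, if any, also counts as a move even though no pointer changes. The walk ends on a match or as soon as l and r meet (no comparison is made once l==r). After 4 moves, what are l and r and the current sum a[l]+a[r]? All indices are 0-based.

l=0 r=5: -3+37=34 <72, l++
l=1 r=5: 18+37=55 <72, l++
l=2 r=5: 25+37=62 <72, l++
l=3 r=5: 27+37=64 <72, l++

l=4, r=5, sum=72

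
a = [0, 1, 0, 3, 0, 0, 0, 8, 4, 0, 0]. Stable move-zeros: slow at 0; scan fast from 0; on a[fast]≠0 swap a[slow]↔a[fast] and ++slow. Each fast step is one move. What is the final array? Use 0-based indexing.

slow=0 fast=0: a[fast]=0, fast++
slow=0 fast=1: a[fast]=1≠0 swap→a[0]=1, slow++,fast++
slow=1 fast=2: a[fast]=0, fast++
slow=1 fast=3: a[fast]=3≠0 swap→a[1]=3, slow++,fast++
slow=2 fast=4: a[fast]=0, fast++
slow=2 fast=5: a[fast]=0, fast++
slow=2 fast=6: a[fast]=0, fast++
slow=2 fast=7: a[fast]=8≠0 swap→a[2]=8, slow++,fast++
slow=3 fast=8: a[fast]=4≠0 swap→a[3]=4, slow++,fast++
slow=4 fast=9: a[fast]=0, fast++
slow=4 fast=10: a[fast]=0, fast++

[1, 3, 8, 4, 0, 0, 0, 0, 0, 0, 0]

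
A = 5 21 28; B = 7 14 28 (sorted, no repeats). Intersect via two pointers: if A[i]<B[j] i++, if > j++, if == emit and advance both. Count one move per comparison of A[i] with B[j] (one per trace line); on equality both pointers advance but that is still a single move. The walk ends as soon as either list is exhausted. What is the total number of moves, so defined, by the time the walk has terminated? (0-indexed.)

5 moves

i=0 j=0: 5<7, i++
i=1 j=0: 21>7, j++
i=1 j=1: 21>14, j++
i=1 j=2: 21<28, i++
i=2 j=2: 28==28 emit, i++,j++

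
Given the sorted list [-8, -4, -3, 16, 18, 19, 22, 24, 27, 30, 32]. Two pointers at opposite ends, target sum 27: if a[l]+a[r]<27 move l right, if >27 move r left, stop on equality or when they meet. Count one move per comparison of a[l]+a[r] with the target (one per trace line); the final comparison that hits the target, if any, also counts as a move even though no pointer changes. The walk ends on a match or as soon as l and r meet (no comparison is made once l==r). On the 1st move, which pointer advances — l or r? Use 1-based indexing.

[1,11] -8+32=24 <27 → l++

l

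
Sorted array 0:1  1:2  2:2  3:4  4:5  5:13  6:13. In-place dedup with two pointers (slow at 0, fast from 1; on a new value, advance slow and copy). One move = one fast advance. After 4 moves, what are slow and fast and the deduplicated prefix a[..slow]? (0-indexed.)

(s=0,f=1) a[fast]=2≠a[slow]=1 write a[1]=2 → slow++,fast++
(s=1,f=2) a[fast]=2=a[slow] dup → fast++
(s=1,f=3) a[fast]=4≠a[slow]=2 write a[2]=4 → slow++,fast++
(s=2,f=4) a[fast]=5≠a[slow]=4 write a[3]=5 → slow++,fast++

slow=3, fast=5, prefix=[1, 2, 4, 5]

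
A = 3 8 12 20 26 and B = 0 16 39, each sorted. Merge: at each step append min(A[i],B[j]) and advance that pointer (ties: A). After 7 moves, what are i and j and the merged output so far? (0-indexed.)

i=5, j=2, merged so far=[0, 3, 8, 12, 16, 20, 26]

[i=0,j=0] A[i]=3>B[j]=0 take 0 → j++
[i=0,j=1] A[i]=3<=B[j]=16 take 3 → i++
[i=1,j=1] A[i]=8<=B[j]=16 take 8 → i++
[i=2,j=1] A[i]=12<=B[j]=16 take 12 → i++
[i=3,j=1] A[i]=20>B[j]=16 take 16 → j++
[i=3,j=2] A[i]=20<=B[j]=39 take 20 → i++
[i=4,j=2] A[i]=26<=B[j]=39 take 26 → i++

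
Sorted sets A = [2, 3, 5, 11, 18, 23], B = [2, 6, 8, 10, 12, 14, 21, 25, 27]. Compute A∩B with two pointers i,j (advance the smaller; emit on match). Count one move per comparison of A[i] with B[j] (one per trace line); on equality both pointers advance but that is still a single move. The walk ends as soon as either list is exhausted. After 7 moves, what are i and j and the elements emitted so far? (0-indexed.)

i=0 j=0: 2==2 emit, i++,j++
i=1 j=1: 3<6, i++
i=2 j=1: 5<6, i++
i=3 j=1: 11>6, j++
i=3 j=2: 11>8, j++
i=3 j=3: 11>10, j++
i=3 j=4: 11<12, i++

i=4, j=4, emitted=[2]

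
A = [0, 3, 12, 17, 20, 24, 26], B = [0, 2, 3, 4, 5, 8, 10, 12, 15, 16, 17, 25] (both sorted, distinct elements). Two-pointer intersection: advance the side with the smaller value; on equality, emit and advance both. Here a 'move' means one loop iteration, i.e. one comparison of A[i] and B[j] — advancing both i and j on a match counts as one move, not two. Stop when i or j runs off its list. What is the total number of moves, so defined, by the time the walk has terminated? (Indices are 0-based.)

i=0 j=0: 0==0 emit, i++,j++
i=1 j=1: 3>2, j++
i=1 j=2: 3==3 emit, i++,j++
i=2 j=3: 12>4, j++
i=2 j=4: 12>5, j++
i=2 j=5: 12>8, j++
i=2 j=6: 12>10, j++
i=2 j=7: 12==12 emit, i++,j++
i=3 j=8: 17>15, j++
i=3 j=9: 17>16, j++
i=3 j=10: 17==17 emit, i++,j++
i=4 j=11: 20<25, i++
i=5 j=11: 24<25, i++
i=6 j=11: 26>25, j++

14 moves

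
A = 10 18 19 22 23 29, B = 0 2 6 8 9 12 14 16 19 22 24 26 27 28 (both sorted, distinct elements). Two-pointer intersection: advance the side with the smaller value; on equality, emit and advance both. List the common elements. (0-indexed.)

intersection = [19, 22]

[i=0,j=0] 10>0 → j++
[i=0,j=1] 10>2 → j++
[i=0,j=2] 10>6 → j++
[i=0,j=3] 10>8 → j++
[i=0,j=4] 10>9 → j++
[i=0,j=5] 10<12 → i++
[i=1,j=5] 18>12 → j++
[i=1,j=6] 18>14 → j++
[i=1,j=7] 18>16 → j++
[i=1,j=8] 18<19 → i++
[i=2,j=8] 19==19 emit → i++,j++
[i=3,j=9] 22==22 emit → i++,j++
[i=4,j=10] 23<24 → i++
[i=5,j=10] 29>24 → j++
[i=5,j=11] 29>26 → j++
[i=5,j=12] 29>27 → j++
[i=5,j=13] 29>28 → j++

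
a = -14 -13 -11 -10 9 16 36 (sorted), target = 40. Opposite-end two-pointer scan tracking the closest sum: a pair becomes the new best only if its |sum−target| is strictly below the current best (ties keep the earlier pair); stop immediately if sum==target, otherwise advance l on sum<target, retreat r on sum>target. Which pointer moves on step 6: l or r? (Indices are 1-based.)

l

l=1 r=7: -14+36=22 d=18 *, l++
l=2 r=7: -13+36=23 d=17 *, l++
l=3 r=7: -11+36=25 d=15 *, l++
l=4 r=7: -10+36=26 d=14 *, l++
l=5 r=7: 9+36=45 d=5 *, r--
l=5 r=6: 9+16=25 d=15, l++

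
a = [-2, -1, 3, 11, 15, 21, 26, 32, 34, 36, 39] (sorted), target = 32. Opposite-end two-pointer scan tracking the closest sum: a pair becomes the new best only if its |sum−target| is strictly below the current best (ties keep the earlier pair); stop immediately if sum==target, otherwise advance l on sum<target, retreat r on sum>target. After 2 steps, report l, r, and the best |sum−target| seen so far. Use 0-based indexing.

l=0 r=10: -2+39=37 d=5 *, r--
l=0 r=9: -2+36=34 d=2 *, r--

l=0, r=8, best |Δ|=2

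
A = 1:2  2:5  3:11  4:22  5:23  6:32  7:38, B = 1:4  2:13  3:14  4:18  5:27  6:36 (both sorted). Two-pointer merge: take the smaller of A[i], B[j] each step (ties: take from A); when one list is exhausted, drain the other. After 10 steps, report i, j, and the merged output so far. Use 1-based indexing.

[i=1,j=1] A[i]=2<=B[j]=4 take 2 → i++
[i=2,j=1] A[i]=5>B[j]=4 take 4 → j++
[i=2,j=2] A[i]=5<=B[j]=13 take 5 → i++
[i=3,j=2] A[i]=11<=B[j]=13 take 11 → i++
[i=4,j=2] A[i]=22>B[j]=13 take 13 → j++
[i=4,j=3] A[i]=22>B[j]=14 take 14 → j++
[i=4,j=4] A[i]=22>B[j]=18 take 18 → j++
[i=4,j=5] A[i]=22<=B[j]=27 take 22 → i++
[i=5,j=5] A[i]=23<=B[j]=27 take 23 → i++
[i=6,j=5] A[i]=32>B[j]=27 take 27 → j++

i=6, j=6, merged so far=[2, 4, 5, 11, 13, 14, 18, 22, 23, 27]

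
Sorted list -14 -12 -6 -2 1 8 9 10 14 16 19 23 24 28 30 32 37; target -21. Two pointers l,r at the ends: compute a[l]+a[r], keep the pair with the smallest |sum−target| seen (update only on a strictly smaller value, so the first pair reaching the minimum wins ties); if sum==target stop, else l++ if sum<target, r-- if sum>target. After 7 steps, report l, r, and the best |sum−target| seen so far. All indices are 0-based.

l=0, r=9, best |Δ|=26

l=0 r=16: -14+37=23 d=44 *, r--
l=0 r=15: -14+32=18 d=39 *, r--
l=0 r=14: -14+30=16 d=37 *, r--
l=0 r=13: -14+28=14 d=35 *, r--
l=0 r=12: -14+24=10 d=31 *, r--
l=0 r=11: -14+23=9 d=30 *, r--
l=0 r=10: -14+19=5 d=26 *, r--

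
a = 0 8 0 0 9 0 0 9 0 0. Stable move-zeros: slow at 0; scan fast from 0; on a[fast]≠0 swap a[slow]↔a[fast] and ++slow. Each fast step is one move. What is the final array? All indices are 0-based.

(s=0,f=0) a[fast]=0 → fast++
(s=0,f=1) a[fast]=8≠0 swap→a[0]=8 → slow++,fast++
(s=1,f=2) a[fast]=0 → fast++
(s=1,f=3) a[fast]=0 → fast++
(s=1,f=4) a[fast]=9≠0 swap→a[1]=9 → slow++,fast++
(s=2,f=5) a[fast]=0 → fast++
(s=2,f=6) a[fast]=0 → fast++
(s=2,f=7) a[fast]=9≠0 swap→a[2]=9 → slow++,fast++
(s=3,f=8) a[fast]=0 → fast++
(s=3,f=9) a[fast]=0 → fast++

[8, 9, 9, 0, 0, 0, 0, 0, 0, 0]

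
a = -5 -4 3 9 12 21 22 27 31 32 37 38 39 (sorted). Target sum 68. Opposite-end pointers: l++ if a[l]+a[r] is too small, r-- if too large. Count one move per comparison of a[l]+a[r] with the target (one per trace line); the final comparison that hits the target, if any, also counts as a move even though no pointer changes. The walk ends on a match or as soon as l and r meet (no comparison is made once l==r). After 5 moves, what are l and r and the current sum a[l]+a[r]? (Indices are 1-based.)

l=6, r=13, sum=60

l=1 r=13: -5+39=34 <68, l++
l=2 r=13: -4+39=35 <68, l++
l=3 r=13: 3+39=42 <68, l++
l=4 r=13: 9+39=48 <68, l++
l=5 r=13: 12+39=51 <68, l++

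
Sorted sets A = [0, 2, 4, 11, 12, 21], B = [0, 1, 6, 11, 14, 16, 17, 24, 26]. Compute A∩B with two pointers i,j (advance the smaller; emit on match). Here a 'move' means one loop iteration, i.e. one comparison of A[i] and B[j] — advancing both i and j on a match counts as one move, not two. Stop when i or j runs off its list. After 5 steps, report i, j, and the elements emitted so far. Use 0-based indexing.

i=3, j=3, emitted=[0]

[i=0,j=0] 0==0 emit → i++,j++
[i=1,j=1] 2>1 → j++
[i=1,j=2] 2<6 → i++
[i=2,j=2] 4<6 → i++
[i=3,j=2] 11>6 → j++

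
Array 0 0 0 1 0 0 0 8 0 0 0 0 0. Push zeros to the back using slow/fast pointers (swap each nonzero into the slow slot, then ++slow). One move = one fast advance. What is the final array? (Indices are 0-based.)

(s=0,f=0) a[fast]=0 → fast++
(s=0,f=1) a[fast]=0 → fast++
(s=0,f=2) a[fast]=0 → fast++
(s=0,f=3) a[fast]=1≠0 swap→a[0]=1 → slow++,fast++
(s=1,f=4) a[fast]=0 → fast++
(s=1,f=5) a[fast]=0 → fast++
(s=1,f=6) a[fast]=0 → fast++
(s=1,f=7) a[fast]=8≠0 swap→a[1]=8 → slow++,fast++
(s=2,f=8) a[fast]=0 → fast++
(s=2,f=9) a[fast]=0 → fast++
(s=2,f=10) a[fast]=0 → fast++
(s=2,f=11) a[fast]=0 → fast++
(s=2,f=12) a[fast]=0 → fast++

[1, 8, 0, 0, 0, 0, 0, 0, 0, 0, 0, 0, 0]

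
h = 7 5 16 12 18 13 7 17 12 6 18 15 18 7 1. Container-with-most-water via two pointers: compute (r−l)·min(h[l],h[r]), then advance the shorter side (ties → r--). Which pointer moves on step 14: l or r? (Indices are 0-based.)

[0,14] min(7,1)*14=14 best=14 * → r--
[0,13] min(7,7)*13=91 best=91 * → r--
[0,12] min(7,18)*12=84 best=91 → l++
[1,12] min(5,18)*11=55 best=91 → l++
[2,12] min(16,18)*10=160 best=160 * → l++
[3,12] min(12,18)*9=108 best=160 → l++
[4,12] min(18,18)*8=144 best=160 → r--
[4,11] min(18,15)*7=105 best=160 → r--
[4,10] min(18,18)*6=108 best=160 → r--
[4,9] min(18,6)*5=30 best=160 → r--
[4,8] min(18,12)*4=48 best=160 → r--
[4,7] min(18,17)*3=51 best=160 → r--
[4,6] min(18,7)*2=14 best=160 → r--
[4,5] min(18,13)*1=13 best=160 → r--

r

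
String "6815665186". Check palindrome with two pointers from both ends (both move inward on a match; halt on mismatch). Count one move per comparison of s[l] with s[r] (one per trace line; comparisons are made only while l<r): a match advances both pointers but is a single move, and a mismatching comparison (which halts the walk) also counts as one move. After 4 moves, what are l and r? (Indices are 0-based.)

l=4, r=5

l=0 r=9: '6'=='6', l++,r--
l=1 r=8: '8'=='8', l++,r--
l=2 r=7: '1'=='1', l++,r--
l=3 r=6: '5'=='5', l++,r--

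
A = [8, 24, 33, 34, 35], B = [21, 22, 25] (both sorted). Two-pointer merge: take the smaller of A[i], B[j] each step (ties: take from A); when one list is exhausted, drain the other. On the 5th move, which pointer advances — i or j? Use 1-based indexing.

j

i=1 j=1: A[i]=8<=B[j]=21 take 8, i++
i=2 j=1: A[i]=24>B[j]=21 take 21, j++
i=2 j=2: A[i]=24>B[j]=22 take 22, j++
i=2 j=3: A[i]=24<=B[j]=25 take 24, i++
i=3 j=3: A[i]=33>B[j]=25 take 25, j++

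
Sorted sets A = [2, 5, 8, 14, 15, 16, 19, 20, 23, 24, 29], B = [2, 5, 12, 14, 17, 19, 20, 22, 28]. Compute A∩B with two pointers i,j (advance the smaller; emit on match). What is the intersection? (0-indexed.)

i=0 j=0: 2==2 emit, i++,j++
i=1 j=1: 5==5 emit, i++,j++
i=2 j=2: 8<12, i++
i=3 j=2: 14>12, j++
i=3 j=3: 14==14 emit, i++,j++
i=4 j=4: 15<17, i++
i=5 j=4: 16<17, i++
i=6 j=4: 19>17, j++
i=6 j=5: 19==19 emit, i++,j++
i=7 j=6: 20==20 emit, i++,j++
i=8 j=7: 23>22, j++
i=8 j=8: 23<28, i++
i=9 j=8: 24<28, i++
i=10 j=8: 29>28, j++

intersection = [2, 5, 14, 19, 20]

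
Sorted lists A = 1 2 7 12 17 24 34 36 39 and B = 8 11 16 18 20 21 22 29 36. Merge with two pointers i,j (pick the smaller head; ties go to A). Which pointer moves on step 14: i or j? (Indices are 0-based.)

[i=0,j=0] A[i]=1<=B[j]=8 take 1 → i++
[i=1,j=0] A[i]=2<=B[j]=8 take 2 → i++
[i=2,j=0] A[i]=7<=B[j]=8 take 7 → i++
[i=3,j=0] A[i]=12>B[j]=8 take 8 → j++
[i=3,j=1] A[i]=12>B[j]=11 take 11 → j++
[i=3,j=2] A[i]=12<=B[j]=16 take 12 → i++
[i=4,j=2] A[i]=17>B[j]=16 take 16 → j++
[i=4,j=3] A[i]=17<=B[j]=18 take 17 → i++
[i=5,j=3] A[i]=24>B[j]=18 take 18 → j++
[i=5,j=4] A[i]=24>B[j]=20 take 20 → j++
[i=5,j=5] A[i]=24>B[j]=21 take 21 → j++
[i=5,j=6] A[i]=24>B[j]=22 take 22 → j++
[i=5,j=7] A[i]=24<=B[j]=29 take 24 → i++
[i=6,j=7] A[i]=34>B[j]=29 take 29 → j++

j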